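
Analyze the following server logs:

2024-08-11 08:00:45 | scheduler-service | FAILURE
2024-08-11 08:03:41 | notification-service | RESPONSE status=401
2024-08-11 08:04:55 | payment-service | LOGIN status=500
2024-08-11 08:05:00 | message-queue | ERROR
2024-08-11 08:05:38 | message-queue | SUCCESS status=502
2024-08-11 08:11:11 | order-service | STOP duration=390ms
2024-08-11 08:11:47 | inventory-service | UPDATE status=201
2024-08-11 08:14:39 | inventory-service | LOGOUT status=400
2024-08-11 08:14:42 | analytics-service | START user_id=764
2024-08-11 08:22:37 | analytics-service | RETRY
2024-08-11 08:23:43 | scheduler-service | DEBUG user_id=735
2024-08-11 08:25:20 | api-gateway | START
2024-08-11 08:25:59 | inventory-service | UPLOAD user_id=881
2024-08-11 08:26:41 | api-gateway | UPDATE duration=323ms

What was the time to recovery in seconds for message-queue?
38

To calculate recovery time:

1. Find ERROR event for message-queue: 2024-08-11 08:05:00
2. Find next SUCCESS event for message-queue: 2024-08-11 08:05:38
3. Recovery time: 2024-08-11 08:05:38 - 2024-08-11 08:05:00 = 38 seconds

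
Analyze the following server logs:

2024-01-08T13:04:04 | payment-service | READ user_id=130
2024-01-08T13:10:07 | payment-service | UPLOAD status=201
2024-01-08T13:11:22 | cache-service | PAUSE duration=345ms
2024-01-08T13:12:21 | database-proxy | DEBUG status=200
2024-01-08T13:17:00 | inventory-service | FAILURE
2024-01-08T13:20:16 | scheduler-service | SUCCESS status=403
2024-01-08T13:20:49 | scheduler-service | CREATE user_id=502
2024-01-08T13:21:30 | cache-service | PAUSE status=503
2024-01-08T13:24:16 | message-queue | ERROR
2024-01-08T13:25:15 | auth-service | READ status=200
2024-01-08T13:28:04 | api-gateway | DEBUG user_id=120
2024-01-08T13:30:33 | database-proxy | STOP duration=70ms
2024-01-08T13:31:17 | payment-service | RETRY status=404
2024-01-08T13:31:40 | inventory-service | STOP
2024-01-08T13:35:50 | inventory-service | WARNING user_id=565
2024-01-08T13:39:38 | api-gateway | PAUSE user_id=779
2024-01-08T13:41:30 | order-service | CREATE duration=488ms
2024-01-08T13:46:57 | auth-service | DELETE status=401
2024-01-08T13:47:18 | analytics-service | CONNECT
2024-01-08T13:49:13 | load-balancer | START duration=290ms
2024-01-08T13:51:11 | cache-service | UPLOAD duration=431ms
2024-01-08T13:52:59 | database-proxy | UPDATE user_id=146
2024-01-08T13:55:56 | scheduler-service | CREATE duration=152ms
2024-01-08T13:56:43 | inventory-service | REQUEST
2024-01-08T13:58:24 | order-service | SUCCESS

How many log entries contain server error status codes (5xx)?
1

To find matching entries:

1. Pattern to match: server error status codes (5xx)
2. Scan each log entry for the pattern
3. Count matches: 1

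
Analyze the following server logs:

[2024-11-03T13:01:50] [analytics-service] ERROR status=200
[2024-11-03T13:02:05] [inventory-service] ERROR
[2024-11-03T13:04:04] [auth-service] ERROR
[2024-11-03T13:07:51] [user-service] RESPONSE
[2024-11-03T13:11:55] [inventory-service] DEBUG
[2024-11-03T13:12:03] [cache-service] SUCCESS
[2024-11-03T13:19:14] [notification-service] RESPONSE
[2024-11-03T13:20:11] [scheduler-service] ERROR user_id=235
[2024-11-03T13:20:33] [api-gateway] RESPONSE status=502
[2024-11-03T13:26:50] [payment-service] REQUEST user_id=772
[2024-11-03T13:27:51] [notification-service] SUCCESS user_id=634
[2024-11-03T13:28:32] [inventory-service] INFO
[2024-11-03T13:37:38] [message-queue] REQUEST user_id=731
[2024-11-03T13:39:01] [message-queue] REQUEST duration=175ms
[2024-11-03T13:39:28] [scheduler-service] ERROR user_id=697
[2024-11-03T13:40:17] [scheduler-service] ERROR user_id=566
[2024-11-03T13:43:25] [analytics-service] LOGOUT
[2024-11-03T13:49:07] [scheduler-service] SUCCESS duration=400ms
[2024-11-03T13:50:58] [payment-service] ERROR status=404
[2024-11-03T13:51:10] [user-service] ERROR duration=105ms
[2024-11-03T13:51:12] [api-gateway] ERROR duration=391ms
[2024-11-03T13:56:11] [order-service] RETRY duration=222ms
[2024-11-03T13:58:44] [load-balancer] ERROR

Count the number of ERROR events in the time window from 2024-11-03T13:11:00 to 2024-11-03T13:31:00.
1

To count events in the time window:

1. Window boundaries: 2024-11-03T13:11:00 to 2024-11-03T13:31:00
2. Filter for ERROR events within this window
3. Count matching events: 1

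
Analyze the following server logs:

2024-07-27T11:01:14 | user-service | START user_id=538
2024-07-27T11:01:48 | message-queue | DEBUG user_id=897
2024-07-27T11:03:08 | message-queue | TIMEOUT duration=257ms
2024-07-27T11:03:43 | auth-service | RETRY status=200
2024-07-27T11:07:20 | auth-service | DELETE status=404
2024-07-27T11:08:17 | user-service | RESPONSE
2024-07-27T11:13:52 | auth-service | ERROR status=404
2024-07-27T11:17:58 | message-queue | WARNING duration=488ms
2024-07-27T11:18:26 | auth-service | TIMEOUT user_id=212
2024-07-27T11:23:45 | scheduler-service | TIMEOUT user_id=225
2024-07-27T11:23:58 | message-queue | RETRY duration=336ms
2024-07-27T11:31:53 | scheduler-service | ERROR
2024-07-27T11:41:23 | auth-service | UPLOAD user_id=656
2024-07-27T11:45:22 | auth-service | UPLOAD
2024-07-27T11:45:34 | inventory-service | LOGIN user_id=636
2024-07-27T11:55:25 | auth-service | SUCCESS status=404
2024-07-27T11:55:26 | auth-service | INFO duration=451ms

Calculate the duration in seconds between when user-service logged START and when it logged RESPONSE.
423

To find the time between events:

1. Locate the first START event for user-service: 2024-07-27T11:01:14
2. Locate the first RESPONSE event for user-service: 2024-07-27T11:08:17
3. Calculate the difference: 2024-07-27T11:08:17 - 2024-07-27T11:01:14 = 423 seconds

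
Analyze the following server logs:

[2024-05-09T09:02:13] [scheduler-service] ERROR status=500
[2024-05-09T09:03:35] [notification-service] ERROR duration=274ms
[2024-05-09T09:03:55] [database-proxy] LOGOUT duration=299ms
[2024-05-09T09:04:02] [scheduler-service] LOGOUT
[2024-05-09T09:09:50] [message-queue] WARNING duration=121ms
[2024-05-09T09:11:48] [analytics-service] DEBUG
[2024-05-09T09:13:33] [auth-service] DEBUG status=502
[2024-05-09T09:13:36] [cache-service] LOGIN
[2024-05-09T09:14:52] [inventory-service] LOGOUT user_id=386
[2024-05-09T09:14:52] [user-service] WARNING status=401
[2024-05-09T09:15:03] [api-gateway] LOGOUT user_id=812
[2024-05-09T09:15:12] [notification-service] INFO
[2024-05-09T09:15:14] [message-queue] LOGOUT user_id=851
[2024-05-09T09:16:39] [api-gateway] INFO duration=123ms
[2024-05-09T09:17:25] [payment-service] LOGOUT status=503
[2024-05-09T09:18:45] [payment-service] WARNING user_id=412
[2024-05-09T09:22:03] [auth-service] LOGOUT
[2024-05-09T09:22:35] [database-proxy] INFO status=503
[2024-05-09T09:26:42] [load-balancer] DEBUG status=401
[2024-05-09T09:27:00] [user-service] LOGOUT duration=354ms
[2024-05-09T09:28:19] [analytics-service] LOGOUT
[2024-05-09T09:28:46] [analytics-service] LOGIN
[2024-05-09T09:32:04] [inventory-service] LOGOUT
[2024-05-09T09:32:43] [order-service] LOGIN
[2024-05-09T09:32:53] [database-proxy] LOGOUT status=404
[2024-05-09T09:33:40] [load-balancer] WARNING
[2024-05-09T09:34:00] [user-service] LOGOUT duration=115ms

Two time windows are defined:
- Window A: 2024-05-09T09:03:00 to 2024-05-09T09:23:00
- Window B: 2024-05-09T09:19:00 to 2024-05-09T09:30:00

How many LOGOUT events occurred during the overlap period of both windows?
1

To find overlap events:

1. Window A: 2024-05-09T09:03:00 to 2024-05-09T09:23:00
2. Window B: 2024-05-09T09:19:00 to 2024-05-09T09:30:00
3. Overlap period: 2024-05-09T09:19:00 to 2024-05-09T09:23:00
4. Count LOGOUT events in overlap: 1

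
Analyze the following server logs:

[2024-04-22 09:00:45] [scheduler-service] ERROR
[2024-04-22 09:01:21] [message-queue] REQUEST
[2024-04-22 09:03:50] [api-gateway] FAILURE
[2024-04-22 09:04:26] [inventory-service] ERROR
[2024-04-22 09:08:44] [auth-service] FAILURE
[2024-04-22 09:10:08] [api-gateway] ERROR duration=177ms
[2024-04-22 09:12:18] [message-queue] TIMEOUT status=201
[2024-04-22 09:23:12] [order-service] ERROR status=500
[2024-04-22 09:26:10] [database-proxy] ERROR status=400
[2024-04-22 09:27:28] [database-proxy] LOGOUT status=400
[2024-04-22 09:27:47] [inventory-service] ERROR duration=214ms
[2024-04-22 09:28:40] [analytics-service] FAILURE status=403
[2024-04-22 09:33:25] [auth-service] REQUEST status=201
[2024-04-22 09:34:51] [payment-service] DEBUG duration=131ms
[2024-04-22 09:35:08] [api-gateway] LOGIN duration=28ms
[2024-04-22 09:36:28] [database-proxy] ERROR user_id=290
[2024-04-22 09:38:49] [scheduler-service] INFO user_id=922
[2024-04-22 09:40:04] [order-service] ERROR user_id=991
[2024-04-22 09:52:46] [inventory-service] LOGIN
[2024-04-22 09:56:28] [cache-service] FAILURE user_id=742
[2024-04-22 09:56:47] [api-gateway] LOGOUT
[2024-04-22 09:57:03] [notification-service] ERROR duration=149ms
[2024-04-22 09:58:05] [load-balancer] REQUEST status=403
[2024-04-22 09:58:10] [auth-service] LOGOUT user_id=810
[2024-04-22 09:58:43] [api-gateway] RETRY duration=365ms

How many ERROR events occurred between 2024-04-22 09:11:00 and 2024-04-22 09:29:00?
3

To count events in the time window:

1. Window boundaries: 2024-04-22 09:11:00 to 2024-04-22 09:29:00
2. Filter for ERROR events within this window
3. Count matching events: 3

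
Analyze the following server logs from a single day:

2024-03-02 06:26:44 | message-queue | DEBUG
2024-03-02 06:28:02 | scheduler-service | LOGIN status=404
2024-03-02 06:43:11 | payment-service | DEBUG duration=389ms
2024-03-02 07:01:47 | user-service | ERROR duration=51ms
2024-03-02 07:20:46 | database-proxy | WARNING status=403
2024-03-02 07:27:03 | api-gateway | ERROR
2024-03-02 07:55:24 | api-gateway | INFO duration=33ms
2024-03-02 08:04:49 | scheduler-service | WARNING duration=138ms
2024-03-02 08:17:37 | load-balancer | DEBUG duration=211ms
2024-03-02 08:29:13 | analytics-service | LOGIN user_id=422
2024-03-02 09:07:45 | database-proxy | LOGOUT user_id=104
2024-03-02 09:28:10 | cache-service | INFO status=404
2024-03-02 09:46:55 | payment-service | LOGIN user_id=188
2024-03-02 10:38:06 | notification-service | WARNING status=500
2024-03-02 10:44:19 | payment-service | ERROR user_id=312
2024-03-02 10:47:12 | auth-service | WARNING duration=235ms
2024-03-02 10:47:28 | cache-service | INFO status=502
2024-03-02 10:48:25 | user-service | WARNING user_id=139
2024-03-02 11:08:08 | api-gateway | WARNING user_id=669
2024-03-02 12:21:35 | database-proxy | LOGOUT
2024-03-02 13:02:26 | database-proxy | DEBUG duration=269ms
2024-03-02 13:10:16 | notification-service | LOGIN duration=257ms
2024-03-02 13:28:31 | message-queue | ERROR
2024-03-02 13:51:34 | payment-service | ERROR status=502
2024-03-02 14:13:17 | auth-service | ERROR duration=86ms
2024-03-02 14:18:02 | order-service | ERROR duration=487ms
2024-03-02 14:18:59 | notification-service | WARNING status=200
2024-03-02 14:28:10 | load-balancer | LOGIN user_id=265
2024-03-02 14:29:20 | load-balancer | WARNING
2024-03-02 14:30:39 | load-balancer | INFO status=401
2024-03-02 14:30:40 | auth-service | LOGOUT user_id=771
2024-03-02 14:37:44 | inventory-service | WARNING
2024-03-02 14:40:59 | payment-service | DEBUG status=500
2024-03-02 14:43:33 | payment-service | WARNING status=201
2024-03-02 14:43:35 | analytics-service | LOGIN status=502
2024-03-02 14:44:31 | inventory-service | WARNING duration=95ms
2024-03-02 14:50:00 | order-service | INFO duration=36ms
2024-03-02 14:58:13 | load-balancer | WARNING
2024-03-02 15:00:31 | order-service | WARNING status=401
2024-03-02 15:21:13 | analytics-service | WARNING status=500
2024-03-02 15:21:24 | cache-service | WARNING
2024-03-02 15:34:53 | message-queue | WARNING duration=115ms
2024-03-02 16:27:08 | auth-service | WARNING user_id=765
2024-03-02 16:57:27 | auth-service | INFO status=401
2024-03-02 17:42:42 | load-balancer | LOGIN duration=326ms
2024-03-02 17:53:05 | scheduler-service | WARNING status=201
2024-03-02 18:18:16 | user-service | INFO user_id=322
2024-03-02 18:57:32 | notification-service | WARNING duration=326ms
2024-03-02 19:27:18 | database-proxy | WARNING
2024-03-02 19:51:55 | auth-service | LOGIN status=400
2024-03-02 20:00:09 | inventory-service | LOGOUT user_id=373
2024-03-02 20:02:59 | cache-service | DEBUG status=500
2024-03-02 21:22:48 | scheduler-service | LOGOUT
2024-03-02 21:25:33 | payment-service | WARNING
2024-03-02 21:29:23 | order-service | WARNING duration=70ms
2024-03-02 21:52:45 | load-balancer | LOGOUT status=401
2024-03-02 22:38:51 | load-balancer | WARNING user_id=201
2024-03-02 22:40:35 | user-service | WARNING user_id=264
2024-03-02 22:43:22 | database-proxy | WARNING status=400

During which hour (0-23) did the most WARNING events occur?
14

To find the peak hour:

1. Group all WARNING events by hour
2. Count events in each hour
3. Find hour with maximum count
4. Peak hour: 14 (with 6 events)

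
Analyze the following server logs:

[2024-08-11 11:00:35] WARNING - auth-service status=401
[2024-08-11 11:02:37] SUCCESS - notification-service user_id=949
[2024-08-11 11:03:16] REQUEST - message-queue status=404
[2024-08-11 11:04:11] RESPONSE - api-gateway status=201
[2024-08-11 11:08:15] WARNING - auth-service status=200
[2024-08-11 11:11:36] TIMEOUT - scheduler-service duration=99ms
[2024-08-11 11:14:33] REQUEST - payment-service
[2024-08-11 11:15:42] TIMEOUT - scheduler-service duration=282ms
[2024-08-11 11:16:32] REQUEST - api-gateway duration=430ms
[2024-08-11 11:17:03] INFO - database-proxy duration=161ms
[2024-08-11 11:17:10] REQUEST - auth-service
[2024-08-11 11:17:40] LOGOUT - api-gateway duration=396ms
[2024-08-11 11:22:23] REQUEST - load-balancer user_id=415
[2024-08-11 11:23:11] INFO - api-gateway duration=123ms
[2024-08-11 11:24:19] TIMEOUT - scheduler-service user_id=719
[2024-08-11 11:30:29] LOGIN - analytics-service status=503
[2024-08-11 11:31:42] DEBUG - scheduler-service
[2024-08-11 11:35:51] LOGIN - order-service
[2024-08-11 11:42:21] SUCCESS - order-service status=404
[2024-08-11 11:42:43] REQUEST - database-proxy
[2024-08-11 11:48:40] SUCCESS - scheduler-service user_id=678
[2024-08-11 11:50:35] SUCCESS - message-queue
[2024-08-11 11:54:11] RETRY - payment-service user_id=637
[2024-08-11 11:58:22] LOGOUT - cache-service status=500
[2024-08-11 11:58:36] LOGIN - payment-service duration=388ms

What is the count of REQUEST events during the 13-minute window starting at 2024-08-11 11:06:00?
3

To count events in the time window:

1. Window boundaries: 2024-08-11 11:06:00 to 2024-08-11 11:19:00
2. Filter for REQUEST events within this window
3. Count matching events: 3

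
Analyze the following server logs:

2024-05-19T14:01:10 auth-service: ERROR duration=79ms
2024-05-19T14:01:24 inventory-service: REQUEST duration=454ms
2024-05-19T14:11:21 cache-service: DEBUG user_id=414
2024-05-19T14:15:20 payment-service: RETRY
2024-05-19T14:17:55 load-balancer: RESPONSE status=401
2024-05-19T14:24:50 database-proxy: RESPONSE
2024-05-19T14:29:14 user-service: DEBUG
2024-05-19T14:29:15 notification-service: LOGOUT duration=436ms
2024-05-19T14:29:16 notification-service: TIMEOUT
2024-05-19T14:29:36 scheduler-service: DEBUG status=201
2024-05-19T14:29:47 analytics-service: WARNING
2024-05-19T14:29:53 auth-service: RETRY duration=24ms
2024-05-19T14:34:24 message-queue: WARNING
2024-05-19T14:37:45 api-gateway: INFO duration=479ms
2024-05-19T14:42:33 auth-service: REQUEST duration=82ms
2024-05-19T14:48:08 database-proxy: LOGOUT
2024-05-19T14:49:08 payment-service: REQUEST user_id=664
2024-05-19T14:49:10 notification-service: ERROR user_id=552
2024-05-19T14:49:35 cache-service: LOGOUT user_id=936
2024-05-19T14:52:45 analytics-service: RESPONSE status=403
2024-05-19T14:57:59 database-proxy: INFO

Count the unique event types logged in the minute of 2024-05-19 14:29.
5

To count unique event types:

1. Filter events in the minute starting at 2024-05-19 14:29
2. Extract event types from matching entries
3. Count unique types: 5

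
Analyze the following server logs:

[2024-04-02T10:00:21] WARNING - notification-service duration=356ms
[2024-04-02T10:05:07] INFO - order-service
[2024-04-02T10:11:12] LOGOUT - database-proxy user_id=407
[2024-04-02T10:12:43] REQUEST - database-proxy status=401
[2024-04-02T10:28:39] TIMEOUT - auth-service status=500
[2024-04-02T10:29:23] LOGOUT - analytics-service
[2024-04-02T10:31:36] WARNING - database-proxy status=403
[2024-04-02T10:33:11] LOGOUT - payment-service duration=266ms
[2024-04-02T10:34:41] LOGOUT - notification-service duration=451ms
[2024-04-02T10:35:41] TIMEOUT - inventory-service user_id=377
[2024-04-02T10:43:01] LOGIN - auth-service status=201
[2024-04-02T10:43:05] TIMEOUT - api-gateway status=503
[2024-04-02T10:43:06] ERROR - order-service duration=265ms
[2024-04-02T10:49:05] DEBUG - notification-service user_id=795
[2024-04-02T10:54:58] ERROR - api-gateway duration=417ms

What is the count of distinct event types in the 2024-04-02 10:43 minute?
3

To count unique event types:

1. Filter events in the minute starting at 2024-04-02 10:43
2. Extract event types from matching entries
3. Count unique types: 3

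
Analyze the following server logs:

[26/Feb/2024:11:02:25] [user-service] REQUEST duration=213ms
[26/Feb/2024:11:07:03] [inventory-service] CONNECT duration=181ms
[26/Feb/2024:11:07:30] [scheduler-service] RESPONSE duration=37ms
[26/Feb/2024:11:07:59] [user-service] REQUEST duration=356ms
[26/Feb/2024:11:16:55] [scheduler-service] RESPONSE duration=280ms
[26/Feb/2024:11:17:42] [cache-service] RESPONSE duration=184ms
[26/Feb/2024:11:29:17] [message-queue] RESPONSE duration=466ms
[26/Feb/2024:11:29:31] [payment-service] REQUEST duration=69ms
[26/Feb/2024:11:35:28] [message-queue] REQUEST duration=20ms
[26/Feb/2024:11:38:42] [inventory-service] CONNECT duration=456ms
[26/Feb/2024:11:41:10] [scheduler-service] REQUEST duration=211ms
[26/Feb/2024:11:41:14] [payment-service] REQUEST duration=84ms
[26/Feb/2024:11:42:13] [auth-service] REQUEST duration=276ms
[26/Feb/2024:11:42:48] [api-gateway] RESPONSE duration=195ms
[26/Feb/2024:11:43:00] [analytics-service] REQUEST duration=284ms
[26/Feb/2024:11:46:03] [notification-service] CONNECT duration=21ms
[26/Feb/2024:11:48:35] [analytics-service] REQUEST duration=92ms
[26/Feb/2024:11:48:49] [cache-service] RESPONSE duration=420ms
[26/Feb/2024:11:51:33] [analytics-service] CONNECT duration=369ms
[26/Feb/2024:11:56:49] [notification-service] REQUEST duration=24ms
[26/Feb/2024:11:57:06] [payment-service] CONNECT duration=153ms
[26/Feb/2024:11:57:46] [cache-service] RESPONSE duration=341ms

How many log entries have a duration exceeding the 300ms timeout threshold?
6

To count timeouts:

1. Threshold: 300ms
2. Extract duration from each log entry
3. Count entries where duration > 300
4. Timeout count: 6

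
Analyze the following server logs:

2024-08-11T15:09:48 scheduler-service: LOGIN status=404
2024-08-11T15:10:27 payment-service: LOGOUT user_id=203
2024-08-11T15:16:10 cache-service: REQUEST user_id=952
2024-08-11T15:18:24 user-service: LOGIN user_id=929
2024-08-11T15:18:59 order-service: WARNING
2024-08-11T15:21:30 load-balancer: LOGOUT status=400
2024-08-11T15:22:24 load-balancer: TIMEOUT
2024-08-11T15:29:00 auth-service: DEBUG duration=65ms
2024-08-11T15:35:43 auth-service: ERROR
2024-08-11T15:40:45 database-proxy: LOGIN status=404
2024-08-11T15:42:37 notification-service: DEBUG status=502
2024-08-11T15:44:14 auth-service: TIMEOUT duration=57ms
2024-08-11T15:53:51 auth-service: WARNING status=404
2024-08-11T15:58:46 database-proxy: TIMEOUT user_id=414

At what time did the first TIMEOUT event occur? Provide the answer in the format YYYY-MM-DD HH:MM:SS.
2024-08-11 15:22:24

To find the first event:

1. Filter for all TIMEOUT events
2. Sort by timestamp
3. Select the first one
4. Timestamp: 2024-08-11 15:22:24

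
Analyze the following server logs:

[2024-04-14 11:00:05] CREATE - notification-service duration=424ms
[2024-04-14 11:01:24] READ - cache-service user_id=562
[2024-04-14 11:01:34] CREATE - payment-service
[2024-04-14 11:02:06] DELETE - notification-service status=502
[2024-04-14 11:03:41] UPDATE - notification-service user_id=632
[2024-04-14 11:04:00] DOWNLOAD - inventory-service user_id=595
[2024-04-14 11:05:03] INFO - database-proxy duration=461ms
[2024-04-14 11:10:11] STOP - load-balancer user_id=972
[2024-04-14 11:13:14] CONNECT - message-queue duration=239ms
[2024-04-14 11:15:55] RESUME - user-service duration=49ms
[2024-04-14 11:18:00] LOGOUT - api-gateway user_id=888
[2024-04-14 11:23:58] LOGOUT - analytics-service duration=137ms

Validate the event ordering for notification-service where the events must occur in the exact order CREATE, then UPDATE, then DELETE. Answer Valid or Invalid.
Invalid

To validate ordering:

1. Required order: CREATE → UPDATE → DELETE
2. Rule: the events must occur in the exact order CREATE, then UPDATE, then DELETE
3. Check actual order of events for notification-service
4. Result: Invalid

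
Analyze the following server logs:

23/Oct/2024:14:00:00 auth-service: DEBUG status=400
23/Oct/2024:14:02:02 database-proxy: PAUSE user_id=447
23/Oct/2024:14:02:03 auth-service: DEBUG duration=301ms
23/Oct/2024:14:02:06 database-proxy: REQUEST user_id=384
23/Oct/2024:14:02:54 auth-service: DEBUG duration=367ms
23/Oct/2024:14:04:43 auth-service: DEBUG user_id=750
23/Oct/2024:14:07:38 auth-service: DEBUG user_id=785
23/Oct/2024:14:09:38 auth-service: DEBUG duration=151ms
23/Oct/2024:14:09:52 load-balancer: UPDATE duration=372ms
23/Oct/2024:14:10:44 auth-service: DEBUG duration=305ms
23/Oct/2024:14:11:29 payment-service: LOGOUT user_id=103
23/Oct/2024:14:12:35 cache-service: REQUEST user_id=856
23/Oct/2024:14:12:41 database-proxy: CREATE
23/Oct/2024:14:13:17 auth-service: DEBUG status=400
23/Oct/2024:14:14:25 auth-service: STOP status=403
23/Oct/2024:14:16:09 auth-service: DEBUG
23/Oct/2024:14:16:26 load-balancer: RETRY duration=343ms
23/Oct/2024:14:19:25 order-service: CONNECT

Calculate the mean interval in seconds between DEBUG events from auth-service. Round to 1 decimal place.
121.1

To calculate average interval:

1. Find all DEBUG events for auth-service in order
2. Calculate time gaps between consecutive events
3. Compute mean of gaps: 969 / 8 = 121.1 seconds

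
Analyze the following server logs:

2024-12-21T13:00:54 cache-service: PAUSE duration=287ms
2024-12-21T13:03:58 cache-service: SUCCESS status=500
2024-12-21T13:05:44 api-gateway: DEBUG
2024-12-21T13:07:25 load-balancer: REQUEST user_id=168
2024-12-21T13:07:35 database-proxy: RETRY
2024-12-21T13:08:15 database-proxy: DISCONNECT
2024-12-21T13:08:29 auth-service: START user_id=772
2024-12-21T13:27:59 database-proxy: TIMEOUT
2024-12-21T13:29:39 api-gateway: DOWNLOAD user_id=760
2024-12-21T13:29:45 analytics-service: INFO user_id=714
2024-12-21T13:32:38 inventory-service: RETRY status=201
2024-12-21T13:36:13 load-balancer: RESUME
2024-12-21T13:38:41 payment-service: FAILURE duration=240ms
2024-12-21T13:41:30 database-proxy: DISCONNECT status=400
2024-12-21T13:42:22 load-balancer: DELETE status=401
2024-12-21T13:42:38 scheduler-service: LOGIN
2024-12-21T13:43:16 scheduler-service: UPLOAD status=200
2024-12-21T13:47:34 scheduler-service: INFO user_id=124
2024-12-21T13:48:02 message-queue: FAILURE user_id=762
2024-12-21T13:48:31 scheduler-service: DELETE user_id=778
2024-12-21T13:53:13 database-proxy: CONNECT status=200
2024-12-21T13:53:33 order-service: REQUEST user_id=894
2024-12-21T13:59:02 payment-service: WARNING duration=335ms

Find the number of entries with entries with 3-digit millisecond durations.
3

To find matching entries:

1. Pattern to match: entries with 3-digit millisecond durations
2. Scan each log entry for the pattern
3. Count matches: 3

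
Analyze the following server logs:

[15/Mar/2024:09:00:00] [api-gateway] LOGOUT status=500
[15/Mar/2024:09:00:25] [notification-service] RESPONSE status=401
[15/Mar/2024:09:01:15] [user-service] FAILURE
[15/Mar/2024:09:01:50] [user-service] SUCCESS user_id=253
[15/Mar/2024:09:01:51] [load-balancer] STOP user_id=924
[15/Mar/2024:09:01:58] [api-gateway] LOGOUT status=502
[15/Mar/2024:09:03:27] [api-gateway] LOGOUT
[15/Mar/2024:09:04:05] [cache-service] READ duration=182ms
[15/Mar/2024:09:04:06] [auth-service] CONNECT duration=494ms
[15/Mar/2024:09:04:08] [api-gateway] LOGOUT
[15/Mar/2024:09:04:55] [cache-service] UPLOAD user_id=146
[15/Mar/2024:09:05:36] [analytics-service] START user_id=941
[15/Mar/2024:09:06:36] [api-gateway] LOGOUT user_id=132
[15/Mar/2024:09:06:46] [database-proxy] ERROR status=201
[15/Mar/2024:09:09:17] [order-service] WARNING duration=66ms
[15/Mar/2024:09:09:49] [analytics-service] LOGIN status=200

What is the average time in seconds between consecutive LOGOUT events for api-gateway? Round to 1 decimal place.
99.0

To calculate average interval:

1. Find all LOGOUT events for api-gateway in order
2. Calculate time gaps between consecutive events
3. Compute mean of gaps: 396 / 4 = 99.0 seconds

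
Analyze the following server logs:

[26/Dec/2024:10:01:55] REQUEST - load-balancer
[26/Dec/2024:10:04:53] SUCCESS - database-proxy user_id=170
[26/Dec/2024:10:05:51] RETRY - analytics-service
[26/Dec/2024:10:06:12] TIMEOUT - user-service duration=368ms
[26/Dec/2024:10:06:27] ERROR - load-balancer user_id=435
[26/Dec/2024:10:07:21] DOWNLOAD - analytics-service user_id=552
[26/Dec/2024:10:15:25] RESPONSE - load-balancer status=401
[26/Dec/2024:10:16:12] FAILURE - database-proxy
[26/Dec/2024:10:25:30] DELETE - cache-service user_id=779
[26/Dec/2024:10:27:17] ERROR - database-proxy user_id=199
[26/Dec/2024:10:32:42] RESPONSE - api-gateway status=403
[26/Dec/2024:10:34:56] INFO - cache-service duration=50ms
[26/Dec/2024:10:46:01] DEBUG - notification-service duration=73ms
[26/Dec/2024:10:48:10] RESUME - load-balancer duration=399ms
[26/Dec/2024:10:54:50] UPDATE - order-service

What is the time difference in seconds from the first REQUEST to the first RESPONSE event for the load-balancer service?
810

To find the time between events:

1. Locate the first REQUEST event for load-balancer: 26/Dec/2024:10:01:55
2. Locate the first RESPONSE event for load-balancer: 26/Dec/2024:10:15:25
3. Calculate the difference: 26/Dec/2024:10:15:25 - 26/Dec/2024:10:01:55 = 810 seconds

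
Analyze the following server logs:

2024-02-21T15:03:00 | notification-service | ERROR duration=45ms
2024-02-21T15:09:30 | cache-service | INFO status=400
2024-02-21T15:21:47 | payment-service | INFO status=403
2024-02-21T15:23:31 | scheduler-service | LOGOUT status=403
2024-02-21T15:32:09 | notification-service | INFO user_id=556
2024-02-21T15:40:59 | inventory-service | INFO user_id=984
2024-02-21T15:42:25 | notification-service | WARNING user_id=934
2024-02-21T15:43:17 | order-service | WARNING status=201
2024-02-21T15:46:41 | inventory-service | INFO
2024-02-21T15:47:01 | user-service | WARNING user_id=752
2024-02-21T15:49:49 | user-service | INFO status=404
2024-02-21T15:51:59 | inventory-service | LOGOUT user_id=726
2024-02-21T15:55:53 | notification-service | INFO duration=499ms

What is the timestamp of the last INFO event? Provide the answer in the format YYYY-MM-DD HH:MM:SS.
2024-02-21 15:55:53

To find the last event:

1. Filter for all INFO events
2. Sort by timestamp
3. Select the last one
4. Timestamp: 2024-02-21 15:55:53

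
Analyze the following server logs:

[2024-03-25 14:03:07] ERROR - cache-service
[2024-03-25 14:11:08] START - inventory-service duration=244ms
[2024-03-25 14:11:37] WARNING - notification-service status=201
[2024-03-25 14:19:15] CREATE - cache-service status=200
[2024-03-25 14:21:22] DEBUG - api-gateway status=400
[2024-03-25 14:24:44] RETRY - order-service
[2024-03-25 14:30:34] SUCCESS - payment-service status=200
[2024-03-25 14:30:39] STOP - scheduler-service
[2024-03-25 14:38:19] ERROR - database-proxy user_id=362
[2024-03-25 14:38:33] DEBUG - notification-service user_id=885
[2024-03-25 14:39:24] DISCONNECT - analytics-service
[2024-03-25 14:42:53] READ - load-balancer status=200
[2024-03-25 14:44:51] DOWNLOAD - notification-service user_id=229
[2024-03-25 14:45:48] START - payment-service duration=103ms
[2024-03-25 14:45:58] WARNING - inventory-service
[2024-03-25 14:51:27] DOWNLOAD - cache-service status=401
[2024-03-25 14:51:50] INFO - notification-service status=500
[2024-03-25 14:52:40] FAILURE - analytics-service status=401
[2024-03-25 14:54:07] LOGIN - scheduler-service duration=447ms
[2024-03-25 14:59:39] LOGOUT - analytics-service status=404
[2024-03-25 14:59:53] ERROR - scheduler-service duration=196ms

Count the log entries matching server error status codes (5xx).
1

To find matching entries:

1. Pattern to match: server error status codes (5xx)
2. Scan each log entry for the pattern
3. Count matches: 1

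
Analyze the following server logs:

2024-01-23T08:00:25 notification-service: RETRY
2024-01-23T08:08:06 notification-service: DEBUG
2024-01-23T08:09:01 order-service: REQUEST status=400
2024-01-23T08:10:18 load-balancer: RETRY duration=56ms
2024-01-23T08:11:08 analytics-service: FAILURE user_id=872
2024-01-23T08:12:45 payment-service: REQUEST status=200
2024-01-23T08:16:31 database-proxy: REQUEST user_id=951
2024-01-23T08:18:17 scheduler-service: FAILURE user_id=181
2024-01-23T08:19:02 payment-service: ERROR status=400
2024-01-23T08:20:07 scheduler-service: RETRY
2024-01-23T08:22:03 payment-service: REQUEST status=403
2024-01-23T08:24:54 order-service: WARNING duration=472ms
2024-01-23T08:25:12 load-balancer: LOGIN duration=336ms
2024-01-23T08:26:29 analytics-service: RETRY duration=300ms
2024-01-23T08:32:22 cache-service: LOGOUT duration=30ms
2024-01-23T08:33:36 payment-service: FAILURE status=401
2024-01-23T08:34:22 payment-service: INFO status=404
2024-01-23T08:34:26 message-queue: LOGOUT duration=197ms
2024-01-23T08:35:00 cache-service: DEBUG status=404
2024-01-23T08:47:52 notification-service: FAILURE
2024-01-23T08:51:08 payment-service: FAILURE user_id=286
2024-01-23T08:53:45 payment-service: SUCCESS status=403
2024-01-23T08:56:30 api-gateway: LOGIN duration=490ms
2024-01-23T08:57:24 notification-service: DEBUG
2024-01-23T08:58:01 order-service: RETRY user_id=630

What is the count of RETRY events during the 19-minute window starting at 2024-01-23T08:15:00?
2

To count events in the time window:

1. Window boundaries: 2024-01-23T08:15:00 to 2024-01-23T08:34:00
2. Filter for RETRY events within this window
3. Count matching events: 2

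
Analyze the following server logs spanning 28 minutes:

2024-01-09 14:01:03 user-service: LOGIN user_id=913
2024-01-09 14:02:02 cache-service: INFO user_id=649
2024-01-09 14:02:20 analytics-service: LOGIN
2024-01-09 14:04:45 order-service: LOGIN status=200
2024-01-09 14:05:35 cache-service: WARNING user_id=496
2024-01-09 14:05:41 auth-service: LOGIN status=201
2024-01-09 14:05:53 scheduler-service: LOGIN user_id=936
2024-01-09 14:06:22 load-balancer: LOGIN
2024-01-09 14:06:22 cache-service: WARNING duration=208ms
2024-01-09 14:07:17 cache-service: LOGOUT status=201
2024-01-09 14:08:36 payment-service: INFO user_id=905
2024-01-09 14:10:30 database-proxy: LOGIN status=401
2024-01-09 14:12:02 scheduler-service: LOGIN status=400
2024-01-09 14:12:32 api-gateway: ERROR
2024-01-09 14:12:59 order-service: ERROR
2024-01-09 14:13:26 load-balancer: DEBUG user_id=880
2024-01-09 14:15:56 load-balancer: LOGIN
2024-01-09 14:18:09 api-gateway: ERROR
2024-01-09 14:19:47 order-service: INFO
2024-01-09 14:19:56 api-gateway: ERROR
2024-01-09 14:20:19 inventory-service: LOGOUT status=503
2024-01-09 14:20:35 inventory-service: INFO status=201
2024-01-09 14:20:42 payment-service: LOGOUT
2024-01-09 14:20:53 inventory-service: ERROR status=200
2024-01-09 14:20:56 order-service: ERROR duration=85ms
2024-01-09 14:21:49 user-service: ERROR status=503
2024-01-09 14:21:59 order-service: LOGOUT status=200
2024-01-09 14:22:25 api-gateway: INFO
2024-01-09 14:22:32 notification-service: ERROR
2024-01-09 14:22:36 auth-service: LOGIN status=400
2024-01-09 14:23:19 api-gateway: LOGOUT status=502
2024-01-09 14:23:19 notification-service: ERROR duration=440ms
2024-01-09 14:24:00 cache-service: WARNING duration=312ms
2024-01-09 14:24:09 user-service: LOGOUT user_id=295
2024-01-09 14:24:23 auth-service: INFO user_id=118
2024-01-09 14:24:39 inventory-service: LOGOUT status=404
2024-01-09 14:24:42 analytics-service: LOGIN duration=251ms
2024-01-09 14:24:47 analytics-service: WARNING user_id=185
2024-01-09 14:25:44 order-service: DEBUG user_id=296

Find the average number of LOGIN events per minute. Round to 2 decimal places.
0.39

To calculate the rate:

1. Count total LOGIN events: 11
2. Total time period: 28 minutes
3. Rate = 11 / 28 = 0.39 events per minute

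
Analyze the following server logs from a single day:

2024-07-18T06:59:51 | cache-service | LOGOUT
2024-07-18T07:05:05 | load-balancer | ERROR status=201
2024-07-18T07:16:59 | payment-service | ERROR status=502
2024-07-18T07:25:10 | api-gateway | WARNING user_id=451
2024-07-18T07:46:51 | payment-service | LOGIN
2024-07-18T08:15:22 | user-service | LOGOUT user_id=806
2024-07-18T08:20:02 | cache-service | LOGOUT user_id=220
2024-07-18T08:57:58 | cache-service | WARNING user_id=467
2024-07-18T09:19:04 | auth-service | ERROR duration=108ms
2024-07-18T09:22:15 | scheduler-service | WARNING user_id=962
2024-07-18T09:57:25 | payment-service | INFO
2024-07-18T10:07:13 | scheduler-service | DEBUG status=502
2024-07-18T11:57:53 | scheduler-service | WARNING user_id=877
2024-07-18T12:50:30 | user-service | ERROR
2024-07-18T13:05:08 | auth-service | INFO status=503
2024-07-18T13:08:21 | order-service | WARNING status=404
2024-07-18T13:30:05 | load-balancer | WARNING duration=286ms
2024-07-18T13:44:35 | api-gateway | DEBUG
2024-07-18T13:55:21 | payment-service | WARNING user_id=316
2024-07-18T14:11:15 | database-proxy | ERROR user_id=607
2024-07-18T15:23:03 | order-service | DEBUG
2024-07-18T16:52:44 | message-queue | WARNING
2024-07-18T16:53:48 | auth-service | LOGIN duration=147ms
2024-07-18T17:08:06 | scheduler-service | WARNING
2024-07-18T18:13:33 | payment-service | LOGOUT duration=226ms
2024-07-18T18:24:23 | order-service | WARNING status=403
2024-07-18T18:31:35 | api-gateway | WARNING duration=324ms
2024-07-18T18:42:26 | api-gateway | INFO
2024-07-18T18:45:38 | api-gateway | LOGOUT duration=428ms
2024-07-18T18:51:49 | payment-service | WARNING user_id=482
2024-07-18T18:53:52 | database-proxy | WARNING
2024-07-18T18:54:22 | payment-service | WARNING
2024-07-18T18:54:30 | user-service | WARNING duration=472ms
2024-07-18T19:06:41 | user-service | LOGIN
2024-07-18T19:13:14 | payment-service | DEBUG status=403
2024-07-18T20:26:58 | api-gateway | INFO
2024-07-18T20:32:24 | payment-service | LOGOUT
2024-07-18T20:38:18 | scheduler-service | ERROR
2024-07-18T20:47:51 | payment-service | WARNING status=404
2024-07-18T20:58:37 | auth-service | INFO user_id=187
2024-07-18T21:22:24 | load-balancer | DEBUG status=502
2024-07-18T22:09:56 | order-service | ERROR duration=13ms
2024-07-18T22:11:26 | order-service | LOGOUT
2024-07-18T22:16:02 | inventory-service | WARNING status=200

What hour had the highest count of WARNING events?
18

To find the peak hour:

1. Group all WARNING events by hour
2. Count events in each hour
3. Find hour with maximum count
4. Peak hour: 18 (with 6 events)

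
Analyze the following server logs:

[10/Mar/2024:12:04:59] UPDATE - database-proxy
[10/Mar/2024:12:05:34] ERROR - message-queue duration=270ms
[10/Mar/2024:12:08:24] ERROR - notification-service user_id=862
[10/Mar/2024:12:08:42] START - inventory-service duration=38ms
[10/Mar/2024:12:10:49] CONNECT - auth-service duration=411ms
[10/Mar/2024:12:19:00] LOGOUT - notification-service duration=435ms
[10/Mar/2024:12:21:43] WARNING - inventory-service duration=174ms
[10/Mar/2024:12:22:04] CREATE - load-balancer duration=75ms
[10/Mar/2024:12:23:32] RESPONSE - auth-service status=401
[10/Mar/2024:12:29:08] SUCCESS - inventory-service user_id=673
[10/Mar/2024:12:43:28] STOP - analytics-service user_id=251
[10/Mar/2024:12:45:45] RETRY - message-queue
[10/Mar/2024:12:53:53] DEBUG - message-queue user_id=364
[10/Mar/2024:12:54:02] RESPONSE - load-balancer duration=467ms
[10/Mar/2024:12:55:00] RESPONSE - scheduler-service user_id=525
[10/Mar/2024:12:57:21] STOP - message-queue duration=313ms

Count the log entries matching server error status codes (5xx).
0

To find matching entries:

1. Pattern to match: server error status codes (5xx)
2. Scan each log entry for the pattern
3. Count matches: 0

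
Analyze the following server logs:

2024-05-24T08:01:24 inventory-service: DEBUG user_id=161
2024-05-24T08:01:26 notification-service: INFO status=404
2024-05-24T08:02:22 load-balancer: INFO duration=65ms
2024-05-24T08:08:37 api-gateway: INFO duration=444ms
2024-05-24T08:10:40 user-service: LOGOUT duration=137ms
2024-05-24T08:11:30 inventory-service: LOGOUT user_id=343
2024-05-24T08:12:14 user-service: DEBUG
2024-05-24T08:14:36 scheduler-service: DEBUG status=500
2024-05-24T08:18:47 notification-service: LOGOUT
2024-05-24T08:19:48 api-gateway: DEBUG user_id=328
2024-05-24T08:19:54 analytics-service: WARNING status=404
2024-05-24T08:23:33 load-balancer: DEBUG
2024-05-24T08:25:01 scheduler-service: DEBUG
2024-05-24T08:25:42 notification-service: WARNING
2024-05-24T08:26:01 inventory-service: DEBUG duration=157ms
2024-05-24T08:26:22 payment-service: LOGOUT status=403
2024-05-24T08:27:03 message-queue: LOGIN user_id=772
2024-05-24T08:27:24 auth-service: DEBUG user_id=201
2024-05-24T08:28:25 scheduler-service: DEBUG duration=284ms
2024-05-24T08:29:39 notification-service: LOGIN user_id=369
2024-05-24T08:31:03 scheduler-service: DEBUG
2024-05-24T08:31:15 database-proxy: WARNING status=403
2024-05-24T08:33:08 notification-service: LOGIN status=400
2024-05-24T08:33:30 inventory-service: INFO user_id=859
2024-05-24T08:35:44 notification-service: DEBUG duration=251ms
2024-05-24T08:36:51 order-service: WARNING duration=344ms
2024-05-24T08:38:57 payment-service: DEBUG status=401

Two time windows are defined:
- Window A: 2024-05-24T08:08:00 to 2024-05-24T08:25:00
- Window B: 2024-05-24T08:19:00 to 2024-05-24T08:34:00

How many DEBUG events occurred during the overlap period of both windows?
2

To find overlap events:

1. Window A: 2024-05-24T08:08:00 to 2024-05-24T08:25:00
2. Window B: 2024-05-24T08:19:00 to 2024-05-24T08:34:00
3. Overlap period: 2024-05-24T08:19:00 to 2024-05-24T08:25:00
4. Count DEBUG events in overlap: 2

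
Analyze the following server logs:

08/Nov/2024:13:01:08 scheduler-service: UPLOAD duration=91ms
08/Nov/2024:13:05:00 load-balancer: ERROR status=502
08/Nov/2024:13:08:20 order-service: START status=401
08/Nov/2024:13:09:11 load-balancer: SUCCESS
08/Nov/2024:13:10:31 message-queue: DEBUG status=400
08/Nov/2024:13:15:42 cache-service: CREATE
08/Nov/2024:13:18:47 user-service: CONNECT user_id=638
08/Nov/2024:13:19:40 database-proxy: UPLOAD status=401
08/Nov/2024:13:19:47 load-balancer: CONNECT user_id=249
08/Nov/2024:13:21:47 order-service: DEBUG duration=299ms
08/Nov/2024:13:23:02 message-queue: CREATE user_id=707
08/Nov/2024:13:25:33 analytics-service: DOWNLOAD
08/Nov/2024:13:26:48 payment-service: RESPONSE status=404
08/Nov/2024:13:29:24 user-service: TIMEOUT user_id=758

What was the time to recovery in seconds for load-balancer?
251

To calculate recovery time:

1. Find ERROR event for load-balancer: 08/Nov/2024:13:05:00
2. Find next SUCCESS event for load-balancer: 08/Nov/2024:13:09:11
3. Recovery time: 08/Nov/2024:13:09:11 - 08/Nov/2024:13:05:00 = 251 seconds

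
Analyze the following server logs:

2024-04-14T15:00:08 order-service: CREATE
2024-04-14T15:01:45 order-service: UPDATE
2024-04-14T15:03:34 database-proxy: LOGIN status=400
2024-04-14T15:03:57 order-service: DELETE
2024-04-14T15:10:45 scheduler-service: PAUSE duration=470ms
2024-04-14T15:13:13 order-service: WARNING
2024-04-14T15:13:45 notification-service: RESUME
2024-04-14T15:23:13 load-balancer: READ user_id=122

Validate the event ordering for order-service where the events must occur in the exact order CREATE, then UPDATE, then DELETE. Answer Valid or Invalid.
Valid

To validate ordering:

1. Required order: CREATE → UPDATE → DELETE
2. Rule: the events must occur in the exact order CREATE, then UPDATE, then DELETE
3. Check actual order of events for order-service
4. Result: Valid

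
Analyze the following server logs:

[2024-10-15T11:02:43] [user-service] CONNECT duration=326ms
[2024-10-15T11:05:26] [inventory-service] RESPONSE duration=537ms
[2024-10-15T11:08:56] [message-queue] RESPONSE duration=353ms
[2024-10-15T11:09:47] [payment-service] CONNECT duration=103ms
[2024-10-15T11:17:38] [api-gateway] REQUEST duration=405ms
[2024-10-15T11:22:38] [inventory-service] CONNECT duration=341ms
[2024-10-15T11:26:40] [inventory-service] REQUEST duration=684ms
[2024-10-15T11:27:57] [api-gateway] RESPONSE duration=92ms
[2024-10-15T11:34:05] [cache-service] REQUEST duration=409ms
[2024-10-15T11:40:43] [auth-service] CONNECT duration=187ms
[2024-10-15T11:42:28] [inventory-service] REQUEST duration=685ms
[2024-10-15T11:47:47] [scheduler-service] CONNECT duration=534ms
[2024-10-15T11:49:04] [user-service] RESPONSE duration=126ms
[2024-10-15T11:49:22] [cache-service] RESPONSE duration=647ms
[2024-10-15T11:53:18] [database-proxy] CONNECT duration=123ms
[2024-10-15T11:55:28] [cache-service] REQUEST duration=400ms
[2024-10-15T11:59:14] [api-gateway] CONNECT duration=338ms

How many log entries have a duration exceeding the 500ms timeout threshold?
5

To count timeouts:

1. Threshold: 500ms
2. Extract duration from each log entry
3. Count entries where duration > 500
4. Timeout count: 5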